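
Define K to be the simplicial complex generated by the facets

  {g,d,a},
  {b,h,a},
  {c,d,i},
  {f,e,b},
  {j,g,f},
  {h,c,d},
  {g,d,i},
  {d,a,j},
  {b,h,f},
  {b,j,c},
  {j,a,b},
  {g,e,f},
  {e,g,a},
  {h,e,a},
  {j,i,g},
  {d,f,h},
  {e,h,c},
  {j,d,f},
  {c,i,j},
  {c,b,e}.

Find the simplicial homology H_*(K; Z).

K has 10 vertices, 30 edges, 20 triangles.
rank ∂_0 = 0, rank ∂_1 = 9 ⇒ b_0 = 10 − 0 − 9 = 1; all invariant factors of ∂_1 are 1 so no torsion. So H_0 = Z.
rank ∂_1 = 9, rank ∂_2 = 20 ⇒ b_1 = 30 − 9 − 20 = 1; ∂_2 has invariant factor(s) [2] giving torsion. So H_1 = Z ⊕ Z/2Z.
rank ∂_2 = 20, rank ∂_3 = 0 ⇒ b_2 = 20 − 20 − 0 = 0. So H_2 = 0.

H_0 = Z,  H_1 = Z ⊕ Z/2Z,  H_2 = 0.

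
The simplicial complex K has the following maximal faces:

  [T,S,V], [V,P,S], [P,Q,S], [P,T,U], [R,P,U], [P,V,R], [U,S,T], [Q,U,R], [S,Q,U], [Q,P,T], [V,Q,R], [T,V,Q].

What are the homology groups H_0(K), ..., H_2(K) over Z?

H_0 ≅ Z,  H_1 ≅ Z_2,  H_2 = 0.

Fix the vertex order P < Q < R < S < T < U < V and write every simplex with vertices in increasing order. Then dim K = 2 and the simplices of K are:

  0-simplices (7): P, Q, R, S, T, U, V
  1-simplices (18): PQ, PR, PS, PT, PU, PV, QR, QS, QT, QU, QV, RU, RV, ST, SU, SV, TU, TV
  2-simplices (12): PQS, PQT, PRU, PRV, PSV, PTU, QRU, QRV, QSU, QTV, STU, STV

Hence C_0 ≅ Z^7, C_1 ≅ Z^18, C_2 ≅ Z^12.

The boundary map ∂_1: C_1 → C_0 sends each edge [p,q] (with p < q) to q − p. For instance
  ∂SV = V − S.
As a 7×18 matrix over Z this has rank 6, with invariant factors (1,1,1,1,1,1).

∂_2: C_2 → C_1 sends each 2-simplex [p,q,r] to [q,r] − [p,r] + [p,q]. For instance
  ∂QRV = RV − QV + QR,
  ∂STV = TV − SV + ST.
As a 18×12 matrix over Z this has rank 12, with invariant factors (1,1,1,1,1,1,1,1,1,1,1,2).

Now H_k = ker ∂_k / im ∂_{k+1}, so:

  H_0: rank C_0 − rank ∂_1 = 7 − 6 = 1, and the invariant factors of ∂_1 are all 1, so H_0 ≅ Z.
  H_1: rank ker ∂_1 − rank ∂_2 = (18 − 6) − 12 = 0, and ∂_2 has invariant factor 2 > 1, so H_1 ≅ Z_2.
  H_2: rank ker ∂_2 − rank ∂_3 = (12 − 12) − 0 = 0, and there is no ∂_3, so H_2 ≅ 0.

(K is a triangulation of the real projective plane RP^2.)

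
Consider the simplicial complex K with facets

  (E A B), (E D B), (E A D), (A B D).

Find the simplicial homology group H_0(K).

H_0 = Z.

We work with the vertex ordering A < B < D < E. The simplices of K, each written with vertices in increasing order, are:

  0-simplices (4): A, B, D, E
  1-simplices (6): AB, AD, AE, BD, BE, DE
  2-simplices (4): ABD, ABE, ADE, BDE

so the chain groups are C_0 ≅ Z^4, C_1 ≅ Z^6, C_2 ≅ Z^4.

The boundary map ∂_1: C_1 → C_0 is given by ∂[p,q] = [q] − [p]. For instance
  ∂AE = E − A.
The resulting 4×6 matrix has rank 3, and its Smith normal form has invariant factors (1,1,1).

The boundary map ∂_2: C_2 → C_1 maps a triangle to the signed sum of its edges. For instance
  ∂BDE = DE − BE + BD,
  ∂ABD = BD − AD + AB.
The 6×4 boundary matrix has rank 3 and Smith normal form diag(1,1,1).

From H_k ≅ ker(∂_k) / im(∂_{k+1}) we obtain:

  H_0: rank C_0 − rank ∂_1 = 4 − 3 = 1, and the invariant factors of ∂_1 are all 1, so H_0 = Z.

(K is a triangulation of the 2-sphere S^2.)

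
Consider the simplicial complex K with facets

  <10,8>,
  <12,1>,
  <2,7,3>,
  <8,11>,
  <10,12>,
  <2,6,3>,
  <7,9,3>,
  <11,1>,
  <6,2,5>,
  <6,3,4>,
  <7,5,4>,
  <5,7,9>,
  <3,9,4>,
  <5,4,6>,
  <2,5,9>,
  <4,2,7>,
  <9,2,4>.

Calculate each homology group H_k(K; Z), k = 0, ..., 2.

Take the total order 1 < 2 < 3 < 4 < 5 < 6 < 7 < 8 < 9 < 10 < 11 < 12 on the vertex set. Then K (dimension 2) consists of the simplices:

  0-simplices (12): [1], [2], [3], [4], [5], [6], [7], [8], [9], [10], [11], [12]
  1-simplices (23): (23 of them)
  2-simplices (12): [2,3,6], [2,3,7], [2,4,7], [2,4,9], [2,5,6], [2,5,9], [3,4,6], [3,4,9], [3,7,9], [4,5,6], [4,5,7], [5,7,9]

Hence C_0 ≅ Z^12, C_1 ≅ Z^23, C_2 ≅ Z^12.

∂_1: C_1 → C_0 maps an edge to its endpoints' difference, ∂[p,q] = q − p. For instance
  ∂[1,12] = [12] − [1].
The resulting 12×23 matrix has rank 10, and its Smith normal form has invariant factors (1,1,1,1,1,1,1,1,1,1).

The boundary map ∂_2: C_2 → C_1 maps a triangle to the signed sum of its edges. For instance
  ∂[3,7,9] = [7,9] − [3,9] + [3,7],
  ∂[2,5,9] = [5,9] − [2,9] + [2,5].
The 23×12 boundary matrix has rank 12 and Smith normal form diag(1,1,1,1,1,1,1,1,1,1,1,2).

Computing H_k = (kernel of ∂_k) / (image of ∂_{k+1}):

  H_0: rank C_0 − rank ∂_1 = 12 − 10 = 2, and the invariant factors of ∂_1 are all 1, so H_0 ≅ Z^2.
  H_1: rank ker ∂_1 − rank ∂_2 = (23 − 10) − 12 = 1, and ∂_2 has invariant factor 2 > 1, so H_1 ≅ Z ⊕ Z/2Z.
  H_2: rank ker ∂_2 − rank ∂_3 = (12 − 12) − 0 = 0, and there is no ∂_3, so H_2 ≅ 0.

As a check, the Euler characteristic is 12 − 23 + 12 = 1, which agrees with 2 − 1 + 0 = 1.

H_0 ≅ Z^2,  H_1 ≅ Z ⊕ Z/2Z,  H_2 = 0.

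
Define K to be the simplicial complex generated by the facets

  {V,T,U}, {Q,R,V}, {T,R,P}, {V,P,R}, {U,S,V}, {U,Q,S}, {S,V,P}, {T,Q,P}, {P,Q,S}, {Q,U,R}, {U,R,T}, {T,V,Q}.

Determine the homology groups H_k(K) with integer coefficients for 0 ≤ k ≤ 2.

We work with the vertex ordering P < Q < R < S < T < U < V. The simplices of K, each written with vertices in increasing order, are:

  0-simplices (7): P, Q, R, S, T, U, V
  1-simplices (18): PQ, PR, PS, PT, PV, QR, QS, QT, QU, QV, RT, RU, RV, SU, SV, TU, TV, UV
  2-simplices (12): PQS, PQT, PRT, PRV, PSV, QRU, QRV, QSU, QTV, RTU, SUV, TUV

so the chain groups are C_0 ≅ Z^7, C_1 ≅ Z^18, C_2 ≅ Z^12.

The boundary map ∂_1: C_1 → C_0 maps an edge to its endpoints' difference, ∂[p,q] = q − p. For instance
  ∂SV = V − S.
The 7×18 boundary matrix has rank 6 and Smith normal form diag(1,1,1,1,1,1).

∂_2: C_2 → C_1 maps a triangle to the signed sum of its edges. For instance
  ∂TUV = UV − TV + TU,
  ∂RTU = TU − RU + RT.
The resulting 18×12 matrix has rank 12, and its Smith normal form has invariant factors (1,1,1,1,1,1,1,1,1,1,1,2).

Now H_k = ker ∂_k / im ∂_{k+1}, so:

  H_0: rank C_0 − rank ∂_1 = 7 − 6 = 1, and the invariant factors of ∂_1 are all 1, so H_0 = Z.
  H_1: rank ker ∂_1 − rank ∂_2 = (18 − 6) − 12 = 0, and ∂_2 has invariant factor 2 > 1, so H_1 = Z/2Z.
  H_2: rank ker ∂_2 − rank ∂_3 = (12 − 12) − 0 = 0, and there is no ∂_3, so H_2 = 0.

H_0 ≅ Z,  H_1 ≅ Z/2Z,  H_2 = 0.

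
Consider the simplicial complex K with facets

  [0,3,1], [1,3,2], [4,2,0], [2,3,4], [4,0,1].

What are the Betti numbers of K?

b_0 = 1, b_1 = 1, b_2 = 0.

Fix the vertex order 0 < 1 < 2 < 3 < 4 and write every simplex with vertices in increasing order. Then dim K = 2 and the simplices of K are:

  0-simplices (5): [0], [1], [2], [3], [4]
  1-simplices (10): [0,1], [0,2], [0,3], [0,4], [1,2], [1,3], [1,4], [2,3], [2,4], [3,4]
  2-simplices (5): [0,1,3], [0,1,4], [0,2,4], [1,2,3], [2,3,4]

so the chain groups are C_0 ≅ Z^5, C_1 ≅ Z^10, C_2 ≅ Z^5.

∂_1: C_1 → C_0 sends each edge [p,q] (with p < q) to q − p.
The resulting 5×10 matrix has rank 4, and its Smith normal form has invariant factors (1,1,1,1).

Boundary ∂_2: C_2 → C_1 maps a triangle to the signed sum of its edges. For instance
  ∂[0,1,3] = [1,3] − [0,3] + [0,1],
  ∂[2,3,4] = [3,4] − [2,4] + [2,3].
As a 10×5 matrix over Z this has rank 5, with invariant factors (1,1,1,1,1).

Now H_k = ker ∂_k / im ∂_{k+1}, so:

  H_0: rank C_0 − rank ∂_1 = 5 − 4 = 1, and the invariant factors of ∂_1 are all 1, so H_0 = Z.
  H_1: rank ker ∂_1 − rank ∂_2 = (10 − 4) − 5 = 1, and the invariant factors of ∂_2 are all 1, so H_1 = Z.
  H_2: rank ker ∂_2 − rank ∂_3 = (5 − 5) − 0 = 0, and there is no ∂_3, so H_2 = 0.

Hence the Betti numbers are b_0 = 1, b_1 = 1, b_2 = 0.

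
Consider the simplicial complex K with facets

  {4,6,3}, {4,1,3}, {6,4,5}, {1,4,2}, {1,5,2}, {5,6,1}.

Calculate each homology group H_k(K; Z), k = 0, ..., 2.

H_0 ≅ Z,  H_1 ≅ Z,  H_2 = 0.

Take the total order 1 < 2 < 3 < 4 < 5 < 6 on the vertex set. Then K (dimension 2) consists of the simplices:

  0-simplices (6): [1], [2], [3], [4], [5], [6]
  1-simplices (12): [1,2], [1,3], [1,4], [1,5], [1,6], [2,4], [2,5], [3,4], [3,6], [4,5], [4,6], [5,6]
  2-simplices (6): [1,2,4], [1,2,5], [1,3,4], [1,5,6], [3,4,6], [4,5,6]

so the chain groups are C_0 ≅ Z^6, C_1 ≅ Z^12, C_2 ≅ Z^6.

∂_1: C_1 → C_0 sends each edge [p,q] (with p < q) to q − p.
As a 6×12 matrix over Z this has rank 5, with invariant factors (1,1,1,1,1).

The boundary map ∂_2: C_2 → C_1 sends each 2-simplex [p,q,r] to [q,r] − [p,r] + [p,q]. For instance
  ∂[1,2,4] = [2,4] − [1,4] + [1,2],
  ∂[4,5,6] = [5,6] − [4,6] + [4,5].
As a 12×6 matrix over Z this has rank 6, with invariant factors (1,1,1,1,1,1).

Now H_k = ker ∂_k / im ∂_{k+1}, so:

  H_0: rank C_0 − rank ∂_1 = 6 − 5 = 1, and the invariant factors of ∂_1 are all 1, so H_0 = Z.
  H_1: rank ker ∂_1 − rank ∂_2 = (12 − 5) − 6 = 1, and the invariant factors of ∂_2 are all 1, so H_1 = Z.
  H_2: rank ker ∂_2 − rank ∂_3 = (6 − 6) − 0 = 0, and there is no ∂_3, so H_2 = 0.

As a check, the Euler characteristic is 6 − 12 + 6 = 0, which agrees with 1 − 1 + 0 = 0.
(K is a triangulation of the cylinder S^1 x I.)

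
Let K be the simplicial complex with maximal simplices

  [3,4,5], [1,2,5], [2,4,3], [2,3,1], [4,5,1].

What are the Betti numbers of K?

Order the vertices as 1 < 2 < 3 < 4 < 5. Listing each simplex with vertices in this order, K has dimension 2 with simplices:

  0-simplices (5): [1], [2], [3], [4], [5]
  1-simplices (10): [1,2], [1,3], [1,4], [1,5], [2,3], [2,4], [2,5], [3,4], [3,5], [4,5]
  2-simplices (5): [1,2,3], [1,2,5], [1,4,5], [2,3,4], [3,4,5]

so the chain groups are C_0 ≅ Z^5, C_1 ≅ Z^10, C_2 ≅ Z^5.

Boundary ∂_1: C_1 → C_0 sends each edge [p,q] (with p < q) to q − p.
The resulting 5×10 matrix has rank 4, and its Smith normal form has invariant factors (1,1,1,1).

The boundary map ∂_2: C_2 → C_1 acts by ∂[p,q,r] = [q,r] − [p,r] + [p,q]. For instance
  ∂[2,3,4] = [3,4] − [2,4] + [2,3],
  ∂[1,2,3] = [2,3] − [1,3] + [1,2].
As a 10×5 matrix over Z this has rank 5, with invariant factors (1,1,1,1,1).

Computing H_k = (kernel of ∂_k) / (image of ∂_{k+1}):

  H_0: rank C_0 − rank ∂_1 = 5 − 4 = 1, and the invariant factors of ∂_1 are all 1, so H_0 = Z.
  H_1: rank ker ∂_1 − rank ∂_2 = (10 − 4) − 5 = 1, and the invariant factors of ∂_2 are all 1, so H_1 = Z.
  H_2: rank ker ∂_2 − rank ∂_3 = (5 − 5) − 0 = 0, and there is no ∂_3, so H_2 = 0.

Hence the Betti numbers are b_0 = 1, b_1 = 1, b_2 = 0.

b_0 = 1, b_1 = 1, b_2 = 0.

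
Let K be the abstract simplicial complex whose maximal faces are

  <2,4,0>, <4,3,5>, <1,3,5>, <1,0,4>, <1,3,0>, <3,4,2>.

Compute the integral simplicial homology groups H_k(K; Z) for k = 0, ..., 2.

H_0 ≅ Z,  H_1 ≅ Z,  H_2 = 0.

Take the total order 0 < 1 < 2 < 3 < 4 < 5 on the vertex set. Then K (dimension 2) consists of the simplices:

  0-simplices (6): [0], [1], [2], [3], [4], [5]
  1-simplices (12): [0,1], [0,2], [0,3], [0,4], [1,3], [1,4], [1,5], [2,3], [2,4], [3,4], [3,5], [4,5]
  2-simplices (6): [0,1,3], [0,1,4], [0,2,4], [1,3,5], [2,3,4], [3,4,5]

so the chain groups are C_0 ≅ Z^6, C_1 ≅ Z^12, C_2 ≅ Z^6.

Boundary ∂_1: C_1 → C_0 sends each edge [p,q] (with p < q) to q − p. For instance
  ∂[2,4] = [4] − [2].
The resulting 6×12 matrix has rank 5, and its Smith normal form has invariant factors (1,1,1,1,1).

The boundary map ∂_2: C_2 → C_1 maps a triangle to the signed sum of its edges. For instance
  ∂[2,3,4] = [3,4] − [2,4] + [2,3],
  ∂[1,3,5] = [3,5] − [1,5] + [1,3].
As a 12×6 matrix over Z this has rank 6, with invariant factors (1,1,1,1,1,1).

Now H_k = ker ∂_k / im ∂_{k+1}, so:

  H_0: rank C_0 − rank ∂_1 = 6 − 5 = 1, and the invariant factors of ∂_1 are all 1, so H_0 = Z.
  H_1: rank ker ∂_1 − rank ∂_2 = (12 − 5) − 6 = 1, and the invariant factors of ∂_2 are all 1, so H_1 = Z.
  H_2: rank ker ∂_2 − rank ∂_3 = (6 − 6) − 0 = 0, and there is no ∂_3, so H_2 = 0.

(K is a triangulation of the cylinder S^1 x I.)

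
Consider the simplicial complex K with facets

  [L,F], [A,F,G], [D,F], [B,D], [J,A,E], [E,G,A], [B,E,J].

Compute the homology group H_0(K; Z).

Fix the vertex order A < B < D < E < F < G < J < L and write every simplex with vertices in increasing order. Then dim K = 2 and the simplices of K are:

  0-simplices (8): A, B, D, E, F, G, J, L
  1-simplices (12): AE, AF, AG, AJ, BD, BE, BJ, DF, EG, EJ, FG, FL
  2-simplices (4): AEG, AEJ, AFG, BEJ

so the chain groups are C_0 ≅ Z^8, C_1 ≅ Z^12, C_2 ≅ Z^4.

∂_1: C_1 → C_0 sends each edge [p,q] (with p < q) to q − p.
The resulting 8×12 matrix has rank 7, and its Smith normal form has invariant factors (1,1,1,1,1,1,1).

The boundary map ∂_2: C_2 → C_1 sends each 2-simplex [p,q,r] to [q,r] − [p,r] + [p,q]. For instance
  ∂AEJ = EJ − AJ + AE,
  ∂AEG = EG − AG + AE.
As a 12×4 matrix over Z this has rank 4, with invariant factors (1,1,1,1).

From H_k ≅ ker(∂_k) / im(∂_{k+1}) we obtain:

  H_0: rank C_0 − rank ∂_1 = 8 − 7 = 1, and the invariant factors of ∂_1 are all 1, so H_0 ≅ Z.

H_0 = Z.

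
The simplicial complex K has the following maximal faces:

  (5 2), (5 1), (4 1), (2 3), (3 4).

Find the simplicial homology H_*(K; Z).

H_0 = Z,  H_1 = Z.

Order the vertices as 1 < 2 < 3 < 4 < 5. Listing each simplex with vertices in this order, K has dimension 1 with simplices:

  0-simplices (5): [1], [2], [3], [4], [5]
  1-simplices (5): [1,4], [1,5], [2,3], [2,5], [3,4]

Hence C_0 ≅ Z^5, C_1 ≅ Z^5.

The boundary map ∂_1: C_1 → C_0 maps an edge to its endpoints' difference, ∂[p,q] = q − p.
This gives a 5×5 integer matrix of rank 4; reducing to Smith normal form yields diagonal entries (1,1,1,1).

Reading off H_k = ker ∂_k / im ∂_{k+1}:

  H_0: rank C_0 − rank ∂_1 = 5 − 4 = 1, and the invariant factors of ∂_1 are all 1, so H_0 = Z.
  H_1: rank ker ∂_1 − rank ∂_2 = (5 − 4) − 0 = 1, and there is no ∂_2, so H_1 = Z.

As a check, the Euler characteristic is 5 − 5 = 0, which agrees with 1 − 1 = 0.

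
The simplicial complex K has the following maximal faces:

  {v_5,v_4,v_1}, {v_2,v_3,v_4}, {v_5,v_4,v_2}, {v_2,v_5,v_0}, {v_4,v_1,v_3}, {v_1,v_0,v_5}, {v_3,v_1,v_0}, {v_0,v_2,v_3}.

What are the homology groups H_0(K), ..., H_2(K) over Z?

H_0 ≅ Z,  H_1 = 0,  H_2 ≅ Z.

Fix the vertex order v_0 < v_1 < v_2 < v_3 < v_4 < v_5 and write every simplex with vertices in increasing order. Then dim K = 2 and the simplices of K are:

  0-simplices (6): [v_0], [v_1], [v_2], [v_3], [v_4], [v_5]
  1-simplices (12): [v_0,v_1], [v_0,v_2], [v_0,v_3], [v_0,v_5], [v_1,v_3], [v_1,v_4], [v_1,v_5], [v_2,v_3], [v_2,v_4], [v_2,v_5], [v_3,v_4], [v_4,v_5]
  2-simplices (8): [v_0,v_1,v_3], [v_0,v_1,v_5], [v_0,v_2,v_3], [v_0,v_2,v_5], [v_1,v_3,v_4], [v_1,v_4,v_5], [v_2,v_3,v_4], [v_2,v_4,v_5]

giving chain groups C_0 ≅ Z^6, C_1 ≅ Z^12, C_2 ≅ Z^8.

The boundary map ∂_1: C_1 → C_0 is given by ∂[p,q] = [q] − [p].
This gives a 6×12 integer matrix of rank 5; reducing to Smith normal form yields diagonal entries (1,1,1,1,1).

Boundary ∂_2: C_2 → C_1 sends each 2-simplex [p,q,r] to [q,r] − [p,r] + [p,q]. For instance
  ∂[v_0,v_1,v_5] = [v_1,v_5] − [v_0,v_5] + [v_0,v_1],
  ∂[v_0,v_2,v_5] = [v_2,v_5] − [v_0,v_5] + [v_0,v_2].
As a 12×8 matrix over Z this has rank 7, with invariant factors (1,1,1,1,1,1,1).

From H_k ≅ ker(∂_k) / im(∂_{k+1}) we obtain:

  H_0: rank C_0 − rank ∂_1 = 6 − 5 = 1, and the invariant factors of ∂_1 are all 1, so H_0 ≅ Z.
  H_1: rank ker ∂_1 − rank ∂_2 = (12 − 5) − 7 = 0, and the invariant factors of ∂_2 are all 1, so H_1 ≅ 0.
  H_2: rank ker ∂_2 − rank ∂_3 = (8 − 7) − 0 = 1, and there is no ∂_3, so H_2 ≅ Z.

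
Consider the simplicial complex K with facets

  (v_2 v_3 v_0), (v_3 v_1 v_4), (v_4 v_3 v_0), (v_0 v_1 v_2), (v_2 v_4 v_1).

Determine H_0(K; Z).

H_0 ≅ Z.

Take the total order v_0 < v_1 < v_2 < v_3 < v_4 on the vertex set. Then K (dimension 2) consists of the simplices:

  0-simplices (5): [v_0], [v_1], [v_2], [v_3], [v_4]
  1-simplices (10): [v_0,v_1], [v_0,v_2], [v_0,v_3], [v_0,v_4], [v_1,v_2], [v_1,v_3], [v_1,v_4], [v_2,v_3], [v_2,v_4], [v_3,v_4]
  2-simplices (5): [v_0,v_1,v_2], [v_0,v_2,v_3], [v_0,v_3,v_4], [v_1,v_2,v_4], [v_1,v_3,v_4]

giving chain groups C_0 ≅ Z^5, C_1 ≅ Z^10, C_2 ≅ Z^5.

The boundary map ∂_1: C_1 → C_0 sends each edge [p,q] (with p < q) to q − p. For instance
  ∂[v_2,v_4] = [v_4] − [v_2].
As a 5×10 matrix over Z this has rank 4, with invariant factors (1,1,1,1).

The boundary map ∂_2: C_2 → C_1 acts by ∂[p,q,r] = [q,r] − [p,r] + [p,q]. For instance
  ∂[v_0,v_1,v_2] = [v_1,v_2] − [v_0,v_2] + [v_0,v_1],
  ∂[v_0,v_2,v_3] = [v_2,v_3] − [v_0,v_3] + [v_0,v_2].
As a 10×5 matrix over Z this has rank 5, with invariant factors (1,1,1,1,1).

From H_k ≅ ker(∂_k) / im(∂_{k+1}) we obtain:

  H_0: rank C_0 − rank ∂_1 = 5 − 4 = 1, and the invariant factors of ∂_1 are all 1, so H_0 = Z.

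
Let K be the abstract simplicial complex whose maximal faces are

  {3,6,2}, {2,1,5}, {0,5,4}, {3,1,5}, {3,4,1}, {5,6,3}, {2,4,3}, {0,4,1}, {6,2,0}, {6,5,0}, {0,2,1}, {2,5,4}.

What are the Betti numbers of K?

b_0 = 1, b_1 = 0, b_2 = 0.

We work with the vertex ordering 0 < 1 < 2 < 3 < 4 < 5 < 6. The simplices of K, each written with vertices in increasing order, are:

  0-simplices (7): [0], [1], [2], [3], [4], [5], [6]
  1-simplices (18): [0,1], [0,2], [0,4], [0,5], [0,6], [1,2], [1,3], [1,4], [1,5], [2,3], [2,4], [2,5], [2,6], [3,4], [3,5], [3,6], [4,5], [5,6]
  2-simplices (12): [0,1,2], [0,1,4], [0,2,6], [0,4,5], [0,5,6], [1,2,5], [1,3,4], [1,3,5], [2,3,4], [2,3,6], [2,4,5], [3,5,6]

Hence C_0 ≅ Z^7, C_1 ≅ Z^18, C_2 ≅ Z^12.

∂_1: C_1 → C_0 is given by ∂[p,q] = [q] − [p]. For instance
  ∂[0,4] = [4] − [0].
This gives a 7×18 integer matrix of rank 6; reducing to Smith normal form yields diagonal entries (1,1,1,1,1,1).

∂_2: C_2 → C_1 maps a triangle to the signed sum of its edges. For instance
  ∂[3,5,6] = [5,6] − [3,6] + [3,5],
  ∂[2,3,4] = [3,4] − [2,4] + [2,3].
This gives a 18×12 integer matrix of rank 12; reducing to Smith normal form yields diagonal entries (1,1,1,1,1,1,1,1,1,1,1,2).

Reading off H_k = ker ∂_k / im ∂_{k+1}:

  H_0: rank C_0 − rank ∂_1 = 7 − 6 = 1, and the invariant factors of ∂_1 are all 1, so H_0 = Z.
  H_1: rank ker ∂_1 − rank ∂_2 = (18 − 6) − 12 = 0, and ∂_2 has invariant factor 2 > 1, so H_1 = Z_2.
  H_2: rank ker ∂_2 − rank ∂_3 = (12 − 12) − 0 = 0, and there is no ∂_3, so H_2 = 0.

As a check, the Euler characteristic is 7 − 18 + 12 = 1, which agrees with 1 − 0 + 0 = 1.

Hence the Betti numbers are b_0 = 1, b_1 = 0, b_2 = 0.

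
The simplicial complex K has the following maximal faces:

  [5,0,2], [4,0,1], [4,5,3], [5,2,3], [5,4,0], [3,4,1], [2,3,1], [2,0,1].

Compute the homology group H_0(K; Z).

Fix the vertex order 0 < 1 < 2 < 3 < 4 < 5 and write every simplex with vertices in increasing order. Then dim K = 2 and the simplices of K are:

  0-simplices (6): [0], [1], [2], [3], [4], [5]
  1-simplices (12): [0,1], [0,2], [0,4], [0,5], [1,2], [1,3], [1,4], [2,3], [2,5], [3,4], [3,5], [4,5]
  2-simplices (8): [0,1,2], [0,1,4], [0,2,5], [0,4,5], [1,2,3], [1,3,4], [2,3,5], [3,4,5]

Hence C_0 ≅ Z^6, C_1 ≅ Z^12, C_2 ≅ Z^8.

∂_1: C_1 → C_0 is given by ∂[p,q] = [q] − [p]. For instance
  ∂[0,2] = [2] − [0].
The 6×12 boundary matrix has rank 5 and Smith normal form diag(1,1,1,1,1).

Boundary ∂_2: C_2 → C_1 sends each 2-simplex [p,q,r] to [q,r] − [p,r] + [p,q]. For instance
  ∂[1,3,4] = [3,4] − [1,4] + [1,3],
  ∂[1,2,3] = [2,3] − [1,3] + [1,2].
As a 12×8 matrix over Z this has rank 7, with invariant factors (1,1,1,1,1,1,1).

Reading off H_k = ker ∂_k / im ∂_{k+1}:

  H_0: rank C_0 − rank ∂_1 = 6 − 5 = 1, and the invariant factors of ∂_1 are all 1, so H_0 ≅ Z.

H_0 = Z.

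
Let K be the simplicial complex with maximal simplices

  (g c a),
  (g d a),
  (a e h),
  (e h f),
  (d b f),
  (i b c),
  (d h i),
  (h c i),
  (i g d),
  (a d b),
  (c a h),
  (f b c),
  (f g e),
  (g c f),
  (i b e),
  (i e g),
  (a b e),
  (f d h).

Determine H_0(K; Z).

H_0 = Z.

Order the vertices as a < b < c < d < e < f < g < h < i. Listing each simplex with vertices in this order, K has dimension 2 with simplices:

  0-simplices (9): a, b, c, d, e, f, g, h, i
  1-simplices (27): ab, ac, ad, ae, ag, ah, bc, bd, be, bf, bi, cf, cg, ch, ci, df, dg, dh, di, ef, eg, eh, ei, fg, fh, gi, hi
  2-simplices (18): abd, abe, acg, ach, adg, aeh, bcf, bci, bdf, bei, cfg, chi, dfh, dgi, dhi, efg, efh, egi

giving chain groups C_0 ≅ Z^9, C_1 ≅ Z^27, C_2 ≅ Z^18.

Boundary ∂_1: C_1 → C_0 is given by ∂[p,q] = [q] − [p].
The 9×27 boundary matrix has rank 8 and Smith normal form diag(1,1,1,1,1,1,1,1).

The boundary map ∂_2: C_2 → C_1 acts by ∂[p,q,r] = [q,r] − [p,r] + [p,q]. For instance
  ∂dgi = gi − di + dg,
  ∂bei = ei − bi + be.
This gives a 27×18 integer matrix of rank 17; reducing to Smith normal form yields diagonal entries (1,1,1,1,1,1,1,1,1,1,1,1,1,1,1,1,1).

Computing H_k = (kernel of ∂_k) / (image of ∂_{k+1}):

  H_0: rank C_0 − rank ∂_1 = 9 − 8 = 1, and the invariant factors of ∂_1 are all 1, so H_0 ≅ Z.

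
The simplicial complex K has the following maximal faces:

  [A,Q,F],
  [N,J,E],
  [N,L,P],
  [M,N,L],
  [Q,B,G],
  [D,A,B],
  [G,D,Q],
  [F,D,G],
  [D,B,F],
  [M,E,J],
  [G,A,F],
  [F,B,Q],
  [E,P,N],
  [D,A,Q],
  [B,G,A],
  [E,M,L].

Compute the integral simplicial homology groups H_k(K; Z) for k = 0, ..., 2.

Order the vertices as A < B < D < E < F < G < J < L < M < N < P < Q. Listing each simplex with vertices in this order, K has dimension 2 with simplices:

  0-simplices (12): A, B, D, E, F, G, J, L, M, N, P, Q
  1-simplices (27): AB, AD, AF, AG, AQ, BD, BF, BG, BQ, DF, DG, DQ, EJ, EL, EM, EN, EP, FG, FQ, GQ, JM, JN, LM, LN, LP, MN, NP
  2-simplices (16): ABD, ABG, ADQ, AFG, AFQ, BDF, BFQ, BGQ, DFG, DGQ, EJM, EJN, ELM, ENP, LMN, LNP

giving chain groups C_0 ≅ Z^12, C_1 ≅ Z^27, C_2 ≅ Z^16.

∂_1: C_1 → C_0 is given by ∂[p,q] = [q] − [p].
As a 12×27 matrix over Z this has rank 10, with invariant factors (1,1,1,1,1,1,1,1,1,1).

Boundary ∂_2: C_2 → C_1 maps a triangle to the signed sum of its edges. For instance
  ∂AFG = FG − AG + AF,
  ∂ADQ = DQ − AQ + AD.
This gives a 27×16 integer matrix of rank 16; reducing to Smith normal form yields diagonal entries (1,1,1,1,1,1,1,1,1,1,1,1,1,1,1,2).

From H_k ≅ ker(∂_k) / im(∂_{k+1}) we obtain:

  H_0: rank C_0 − rank ∂_1 = 12 − 10 = 2, and the invariant factors of ∂_1 are all 1, so H_0 ≅ Z^2.
  H_1: rank ker ∂_1 − rank ∂_2 = (27 − 10) − 16 = 1, and ∂_2 has invariant factor 2 > 1, so H_1 ≅ Z ⊕ Z/2.
  H_2: rank ker ∂_2 − rank ∂_3 = (16 − 16) − 0 = 0, and there is no ∂_3, so H_2 ≅ 0.

As a check, the Euler characteristic is 12 − 27 + 16 = 1, which agrees with 2 − 1 + 0 = 1.
(K is a triangulation of the disjoint union of the cylinder S^1 x I and the real projective plane RP^2.)

H_0 ≅ Z^2,  H_1 ≅ Z ⊕ Z/2,  H_2 = 0.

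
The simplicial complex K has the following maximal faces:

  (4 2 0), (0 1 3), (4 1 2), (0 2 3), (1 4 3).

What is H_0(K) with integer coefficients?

H_0 = Z.

Fix the vertex order 0 < 1 < 2 < 3 < 4 and write every simplex with vertices in increasing order. Then dim K = 2 and the simplices of K are:

  0-simplices (5): [0], [1], [2], [3], [4]
  1-simplices (10): [0,1], [0,2], [0,3], [0,4], [1,2], [1,3], [1,4], [2,3], [2,4], [3,4]
  2-simplices (5): [0,1,3], [0,2,3], [0,2,4], [1,2,4], [1,3,4]

so the chain groups are C_0 ≅ Z^5, C_1 ≅ Z^10, C_2 ≅ Z^5.

The boundary map ∂_1: C_1 → C_0 maps an edge to its endpoints' difference, ∂[p,q] = q − p. For instance
  ∂[2,4] = [4] − [2].
The 5×10 boundary matrix has rank 4 and Smith normal form diag(1,1,1,1).

The boundary map ∂_2: C_2 → C_1 sends each 2-simplex [p,q,r] to [q,r] − [p,r] + [p,q]. For instance
  ∂[0,2,4] = [2,4] − [0,4] + [0,2],
  ∂[0,2,3] = [2,3] − [0,3] + [0,2].
The 10×5 boundary matrix has rank 5 and Smith normal form diag(1,1,1,1,1).

Reading off H_k = ker ∂_k / im ∂_{k+1}:

  H_0: rank C_0 − rank ∂_1 = 5 − 4 = 1, and the invariant factors of ∂_1 are all 1, so H_0 ≅ Z.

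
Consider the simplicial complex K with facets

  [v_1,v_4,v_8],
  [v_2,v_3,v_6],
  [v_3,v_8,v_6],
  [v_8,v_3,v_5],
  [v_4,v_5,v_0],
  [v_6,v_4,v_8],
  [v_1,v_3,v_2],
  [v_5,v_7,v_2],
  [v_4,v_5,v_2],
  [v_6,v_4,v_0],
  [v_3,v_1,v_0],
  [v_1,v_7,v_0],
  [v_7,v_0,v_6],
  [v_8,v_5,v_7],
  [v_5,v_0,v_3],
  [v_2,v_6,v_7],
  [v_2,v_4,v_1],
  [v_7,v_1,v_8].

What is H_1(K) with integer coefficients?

H_1 = Z^2.

Take the total order v_0 < v_1 < v_2 < v_3 < v_4 < v_5 < v_6 < v_7 < v_8 on the vertex set. Then K (dimension 2) consists of the simplices:

  0-simplices (9): [v_0], [v_1], [v_2], [v_3], [v_4], [v_5], [v_6], [v_7], [v_8]
  1-simplices (27): (27 of them)
  2-simplices (18): (18 of them)

so the chain groups are C_0 ≅ Z^9, C_1 ≅ Z^27, C_2 ≅ Z^18.

Boundary ∂_1: C_1 → C_0 is given by ∂[p,q] = [q] − [p]. For instance
  ∂[v_2,v_4] = [v_4] − [v_2].
The 9×27 boundary matrix has rank 8 and Smith normal form diag(1,1,1,1,1,1,1,1).

The boundary map ∂_2: C_2 → C_1 sends each 2-simplex [p,q,r] to [q,r] − [p,r] + [p,q]. For instance
  ∂[v_2,v_4,v_5] = [v_4,v_5] − [v_2,v_5] + [v_2,v_4],
  ∂[v_0,v_3,v_5] = [v_3,v_5] − [v_0,v_5] + [v_0,v_3].
The resulting 27×18 matrix has rank 17, and its Smith normal form has invariant factors (1,1,1,1,1,1,1,1,1,1,1,1,1,1,1,1,1).

Now H_k = ker ∂_k / im ∂_{k+1}, so:

  H_1: rank ker ∂_1 − rank ∂_2 = (27 − 8) − 17 = 2, and the invariant factors of ∂_2 are all 1, so H_1 ≅ Z^2.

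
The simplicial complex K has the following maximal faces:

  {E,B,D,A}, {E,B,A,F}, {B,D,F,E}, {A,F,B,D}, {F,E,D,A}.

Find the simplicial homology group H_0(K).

H_0 = Z.

Order the vertices as A < B < D < E < F. Listing each simplex with vertices in this order, K has dimension 3 with simplices:

  0-simplices (5): A, B, D, E, F
  1-simplices (10): AB, AD, AE, AF, BD, BE, BF, DE, DF, EF
  2-simplices (10): ABD, ABE, ABF, ADE, ADF, AEF, BDE, BDF, BEF, DEF
  3-simplices (5): ABDE, ABDF, ABEF, ADEF, BDEF

Hence C_0 ≅ Z^5, C_1 ≅ Z^10, C_2 ≅ Z^10, C_3 ≅ Z^5.

The boundary map ∂_1: C_1 → C_0 sends each edge [p,q] (with p < q) to q − p.
This gives a 5×10 integer matrix of rank 4; reducing to Smith normal form yields diagonal entries (1,1,1,1).

∂_2: C_2 → C_1 sends each 2-simplex [p,q,r] to [q,r] − [p,r] + [p,q]. For instance
  ∂BEF = EF − BF + BE,
  ∂DEF = EF − DF + DE.
The 10×10 boundary matrix has rank 6 and Smith normal form diag(1,1,1,1,1,1).

The boundary map ∂_3: C_3 → C_2 sends each 3-simplex σ to the alternating sum Σ_i (−1)^i (σ with its i-th vertex removed). For instance
  ∂BDEF = DEF − BEF + BDF − BDE,
  ∂ABEF = BEF − AEF + ABF − ABE.
The 10×5 boundary matrix has rank 4 and Smith normal form diag(1,1,1,1).

From H_k ≅ ker(∂_k) / im(∂_{k+1}) we obtain:

  H_0: rank C_0 − rank ∂_1 = 5 − 4 = 1, and the invariant factors of ∂_1 are all 1, so H_0 = Z.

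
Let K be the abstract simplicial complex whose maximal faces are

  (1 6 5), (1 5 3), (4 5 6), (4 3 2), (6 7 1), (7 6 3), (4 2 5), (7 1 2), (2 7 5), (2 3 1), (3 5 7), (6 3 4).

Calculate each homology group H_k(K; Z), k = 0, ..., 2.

H_0 ≅ Z,  H_1 ≅ Z/2,  H_2 = 0.

Take the total order 1 < 2 < 3 < 4 < 5 < 6 < 7 on the vertex set. Then K (dimension 2) consists of the simplices:

  0-simplices (7): [1], [2], [3], [4], [5], [6], [7]
  1-simplices (18): [1,2], [1,3], [1,5], [1,6], [1,7], [2,3], [2,4], [2,5], [2,7], [3,4], [3,5], [3,6], [3,7], [4,5], [4,6], [5,6], [5,7], [6,7]
  2-simplices (12): [1,2,3], [1,2,7], [1,3,5], [1,5,6], [1,6,7], [2,3,4], [2,4,5], [2,5,7], [3,4,6], [3,5,7], [3,6,7], [4,5,6]

so the chain groups are C_0 ≅ Z^7, C_1 ≅ Z^18, C_2 ≅ Z^12.

The boundary map ∂_1: C_1 → C_0 maps an edge to its endpoints' difference, ∂[p,q] = q − p.
The 7×18 boundary matrix has rank 6 and Smith normal form diag(1,1,1,1,1,1).

The boundary map ∂_2: C_2 → C_1 sends each 2-simplex [p,q,r] to [q,r] − [p,r] + [p,q]. For instance
  ∂[2,5,7] = [5,7] − [2,7] + [2,5],
  ∂[3,5,7] = [5,7] − [3,7] + [3,5].
This gives a 18×12 integer matrix of rank 12; reducing to Smith normal form yields diagonal entries (1,1,1,1,1,1,1,1,1,1,1,2).

From H_k ≅ ker(∂_k) / im(∂_{k+1}) we obtain:

  H_0: rank C_0 − rank ∂_1 = 7 − 6 = 1, and the invariant factors of ∂_1 are all 1, so H_0 ≅ Z.
  H_1: rank ker ∂_1 − rank ∂_2 = (18 − 6) − 12 = 0, and ∂_2 has invariant factor 2 > 1, so H_1 ≅ Z/2.
  H_2: rank ker ∂_2 − rank ∂_3 = (12 − 12) − 0 = 0, and there is no ∂_3, so H_2 ≅ 0.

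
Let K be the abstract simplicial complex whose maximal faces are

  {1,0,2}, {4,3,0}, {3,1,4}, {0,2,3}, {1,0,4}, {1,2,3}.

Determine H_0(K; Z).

H_0 ≅ Z.

We work with the vertex ordering 0 < 1 < 2 < 3 < 4. The simplices of K, each written with vertices in increasing order, are:

  0-simplices (5): [0], [1], [2], [3], [4]
  1-simplices (9): [0,1], [0,2], [0,3], [0,4], [1,2], [1,3], [1,4], [2,3], [3,4]
  2-simplices (6): [0,1,2], [0,1,4], [0,2,3], [0,3,4], [1,2,3], [1,3,4]

so the chain groups are C_0 ≅ Z^5, C_1 ≅ Z^9, C_2 ≅ Z^6.

∂_1: C_1 → C_0 maps an edge to its endpoints' difference, ∂[p,q] = q − p.
The 5×9 boundary matrix has rank 4 and Smith normal form diag(1,1,1,1).

Boundary ∂_2: C_2 → C_1 sends each 2-simplex [p,q,r] to [q,r] − [p,r] + [p,q]. For instance
  ∂[1,2,3] = [2,3] − [1,3] + [1,2],
  ∂[0,2,3] = [2,3] − [0,3] + [0,2].
As a 9×6 matrix over Z this has rank 5, with invariant factors (1,1,1,1,1).

Reading off H_k = ker ∂_k / im ∂_{k+1}:

  H_0: rank C_0 − rank ∂_1 = 5 − 4 = 1, and the invariant factors of ∂_1 are all 1, so H_0 ≅ Z.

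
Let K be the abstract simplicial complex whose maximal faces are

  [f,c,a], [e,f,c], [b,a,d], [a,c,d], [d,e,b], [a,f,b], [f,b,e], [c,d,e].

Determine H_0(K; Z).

Fix the vertex order a < b < c < d < e < f and write every simplex with vertices in increasing order. Then dim K = 2 and the simplices of K are:

  0-simplices (6): a, b, c, d, e, f
  1-simplices (12): ab, ac, ad, af, bd, be, bf, cd, ce, cf, de, ef
  2-simplices (8): abd, abf, acd, acf, bde, bef, cde, cef

giving chain groups C_0 ≅ Z^6, C_1 ≅ Z^12, C_2 ≅ Z^8.

Boundary ∂_1: C_1 → C_0 sends each edge [p,q] (with p < q) to q − p. For instance
  ∂ce = e − c.
As a 6×12 matrix over Z this has rank 5, with invariant factors (1,1,1,1,1).

The boundary map ∂_2: C_2 → C_1 acts by ∂[p,q,r] = [q,r] − [p,r] + [p,q]. For instance
  ∂acf = cf − af + ac,
  ∂acd = cd − ad + ac.
As a 12×8 matrix over Z this has rank 7, with invariant factors (1,1,1,1,1,1,1).

From H_k ≅ ker(∂_k) / im(∂_{k+1}) we obtain:

  H_0: rank C_0 − rank ∂_1 = 6 − 5 = 1, and the invariant factors of ∂_1 are all 1, so H_0 ≅ Z.

H_0 = Z.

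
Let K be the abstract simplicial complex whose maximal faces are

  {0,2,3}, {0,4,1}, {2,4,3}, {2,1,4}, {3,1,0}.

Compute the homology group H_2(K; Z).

H_2 = 0.

Order the vertices as 0 < 1 < 2 < 3 < 4. Listing each simplex with vertices in this order, K has dimension 2 with simplices:

  0-simplices (5): [0], [1], [2], [3], [4]
  1-simplices (10): [0,1], [0,2], [0,3], [0,4], [1,2], [1,3], [1,4], [2,3], [2,4], [3,4]
  2-simplices (5): [0,1,3], [0,1,4], [0,2,3], [1,2,4], [2,3,4]

so the chain groups are C_0 ≅ Z^5, C_1 ≅ Z^10, C_2 ≅ Z^5.

The boundary map ∂_1: C_1 → C_0 maps an edge to its endpoints' difference, ∂[p,q] = q − p. For instance
  ∂[0,1] = [1] − [0].
The 5×10 boundary matrix has rank 4 and Smith normal form diag(1,1,1,1).

The boundary map ∂_2: C_2 → C_1 sends each 2-simplex [p,q,r] to [q,r] − [p,r] + [p,q]. For instance
  ∂[0,1,3] = [1,3] − [0,3] + [0,1],
  ∂[1,2,4] = [2,4] − [1,4] + [1,2].
This gives a 10×5 integer matrix of rank 5; reducing to Smith normal form yields diagonal entries (1,1,1,1,1).

Now H_k = ker ∂_k / im ∂_{k+1}, so:

  H_2: rank ker ∂_2 − rank ∂_3 = (5 − 5) − 0 = 0, and there is no ∂_3, so H_2 ≅ 0.

(K is a triangulation of the Möbius band.)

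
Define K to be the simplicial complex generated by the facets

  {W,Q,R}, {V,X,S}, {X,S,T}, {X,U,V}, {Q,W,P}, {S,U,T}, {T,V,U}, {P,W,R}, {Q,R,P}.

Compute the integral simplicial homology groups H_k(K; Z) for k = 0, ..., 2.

H_0 = Z^2,  H_1 = Z,  H_2 = Z.

Order the vertices as P < Q < R < S < T < U < V < W < X. Listing each simplex with vertices in this order, K has dimension 2 with simplices:

  0-simplices (9): P, Q, R, S, T, U, V, W, X
  1-simplices (16): PQ, PR, PW, QR, QW, RW, ST, SU, SV, SX, TU, TV, TX, UV, UX, VX
  2-simplices (9): PQR, PQW, PRW, QRW, STU, STX, SVX, TUV, UVX

Hence C_0 ≅ Z^9, C_1 ≅ Z^16, C_2 ≅ Z^9.

The boundary map ∂_1: C_1 → C_0 is given by ∂[p,q] = [q] − [p].
As a 9×16 matrix over Z this has rank 7, with invariant factors (1,1,1,1,1,1,1).

Boundary ∂_2: C_2 → C_1 acts by ∂[p,q,r] = [q,r] − [p,r] + [p,q]. For instance
  ∂PQW = QW − PW + PQ,
  ∂STX = TX − SX + ST.
The 16×9 boundary matrix has rank 8 and Smith normal form diag(1,1,1,1,1,1,1,1).

Reading off H_k = ker ∂_k / im ∂_{k+1}:

  H_0: rank C_0 − rank ∂_1 = 9 − 7 = 2, and the invariant factors of ∂_1 are all 1, so H_0 ≅ Z^2.
  H_1: rank ker ∂_1 − rank ∂_2 = (16 − 7) − 8 = 1, and the invariant factors of ∂_2 are all 1, so H_1 ≅ Z.
  H_2: rank ker ∂_2 − rank ∂_3 = (9 − 8) − 0 = 1, and there is no ∂_3, so H_2 ≅ Z.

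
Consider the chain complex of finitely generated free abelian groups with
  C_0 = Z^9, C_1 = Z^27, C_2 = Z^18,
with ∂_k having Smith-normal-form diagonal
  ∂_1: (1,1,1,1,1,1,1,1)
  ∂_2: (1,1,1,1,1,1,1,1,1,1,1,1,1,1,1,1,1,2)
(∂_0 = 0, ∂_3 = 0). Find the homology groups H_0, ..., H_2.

H_0 = Z,  H_1 = Z ⊕ Z/2,  H_2 = 0.

H_0: b_0 = 9 − 0 − 8 = 1; torsion from ∂_1 factors > 1: none. So H_0 = Z.
H_1: b_1 = 27 − 8 − 18 = 1; torsion from ∂_2 factors > 1: [2]. So H_1 = Z ⊕ Z/2.
H_2: b_2 = 18 − 18 − 0 = 0; torsion from ∂_3 factors > 1: none. So H_2 = 0.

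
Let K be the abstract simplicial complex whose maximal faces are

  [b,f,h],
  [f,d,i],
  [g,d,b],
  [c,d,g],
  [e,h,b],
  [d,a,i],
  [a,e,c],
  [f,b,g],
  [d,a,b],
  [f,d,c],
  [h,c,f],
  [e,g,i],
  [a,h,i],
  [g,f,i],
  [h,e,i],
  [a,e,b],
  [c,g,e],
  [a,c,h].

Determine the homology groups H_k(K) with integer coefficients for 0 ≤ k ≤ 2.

Take the total order a < b < c < d < e < f < g < h < i on the vertex set. Then K (dimension 2) consists of the simplices:

  0-simplices (9): a, b, c, d, e, f, g, h, i
  1-simplices (27): ab, ac, ad, ae, ah, ai, bd, be, bf, bg, bh, cd, ce, cf, cg, ch, df, dg, di, eg, eh, ei, fg, fh, fi, gi, hi
  2-simplices (18): abd, abe, ace, ach, adi, ahi, bdg, beh, bfg, bfh, cdf, cdg, ceg, cfh, dfi, egi, ehi, fgi

so the chain groups are C_0 ≅ Z^9, C_1 ≅ Z^27, C_2 ≅ Z^18.

The boundary map ∂_1: C_1 → C_0 is given by ∂[p,q] = [q] − [p]. For instance
  ∂bg = g − b.
As a 9×27 matrix over Z this has rank 8, with invariant factors (1,1,1,1,1,1,1,1).

∂_2: C_2 → C_1 maps a triangle to the signed sum of its edges. For instance
  ∂abe = be − ae + ab,
  ∂adi = di − ai + ad.
This gives a 27×18 integer matrix of rank 18; reducing to Smith normal form yields diagonal entries (1,1,1,1,1,1,1,1,1,1,1,1,1,1,1,1,1,2).

Reading off H_k = ker ∂_k / im ∂_{k+1}:

  H_0: rank C_0 − rank ∂_1 = 9 − 8 = 1, and the invariant factors of ∂_1 are all 1, so H_0 ≅ Z.
  H_1: rank ker ∂_1 − rank ∂_2 = (27 − 8) − 18 = 1, and ∂_2 has invariant factor 2 > 1, so H_1 ≅ Z ⊕ Z/2Z.
  H_2: rank ker ∂_2 − rank ∂_3 = (18 − 18) − 0 = 0, and there is no ∂_3, so H_2 ≅ 0.

As a check, the Euler characteristic is 9 − 27 + 18 = 0, which agrees with 1 − 1 + 0 = 0.
(K is a triangulation of the Klein bottle.)

H_0 ≅ Z,  H_1 ≅ Z ⊕ Z/2Z,  H_2 = 0.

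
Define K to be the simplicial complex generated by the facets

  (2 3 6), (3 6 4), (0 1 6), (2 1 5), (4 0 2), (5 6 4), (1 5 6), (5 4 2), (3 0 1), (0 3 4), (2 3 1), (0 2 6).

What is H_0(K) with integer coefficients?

H_0 = Z.

K has 7 vertices, 18 edges, 12 triangles.
rank ∂_0 = 0, rank ∂_1 = 6 ⇒ b_0 = 7 − 0 − 6 = 1; all invariant factors of ∂_1 are 1 so no torsion. So H_0 = Z.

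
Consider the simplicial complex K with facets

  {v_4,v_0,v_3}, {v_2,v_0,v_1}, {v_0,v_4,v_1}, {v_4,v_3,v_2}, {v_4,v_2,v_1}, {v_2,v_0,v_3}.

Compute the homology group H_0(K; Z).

Fix the vertex order v_0 < v_1 < v_2 < v_3 < v_4 and write every simplex with vertices in increasing order. Then dim K = 2 and the simplices of K are:

  0-simplices (5): [v_0], [v_1], [v_2], [v_3], [v_4]
  1-simplices (9): [v_0,v_1], [v_0,v_2], [v_0,v_3], [v_0,v_4], [v_1,v_2], [v_1,v_4], [v_2,v_3], [v_2,v_4], [v_3,v_4]
  2-simplices (6): [v_0,v_1,v_2], [v_0,v_1,v_4], [v_0,v_2,v_3], [v_0,v_3,v_4], [v_1,v_2,v_4], [v_2,v_3,v_4]

Hence C_0 ≅ Z^5, C_1 ≅ Z^9, C_2 ≅ Z^6.

Boundary ∂_1: C_1 → C_0 maps an edge to its endpoints' difference, ∂[p,q] = q − p.
The resulting 5×9 matrix has rank 4, and its Smith normal form has invariant factors (1,1,1,1).

Boundary ∂_2: C_2 → C_1 acts by ∂[p,q,r] = [q,r] − [p,r] + [p,q]. For instance
  ∂[v_1,v_2,v_4] = [v_2,v_4] − [v_1,v_4] + [v_1,v_2],
  ∂[v_0,v_3,v_4] = [v_3,v_4] − [v_0,v_4] + [v_0,v_3].
The resulting 9×6 matrix has rank 5, and its Smith normal form has invariant factors (1,1,1,1,1).

Computing H_k = (kernel of ∂_k) / (image of ∂_{k+1}):

  H_0: rank C_0 − rank ∂_1 = 5 − 4 = 1, and the invariant factors of ∂_1 are all 1, so H_0 ≅ Z.

H_0 ≅ Z.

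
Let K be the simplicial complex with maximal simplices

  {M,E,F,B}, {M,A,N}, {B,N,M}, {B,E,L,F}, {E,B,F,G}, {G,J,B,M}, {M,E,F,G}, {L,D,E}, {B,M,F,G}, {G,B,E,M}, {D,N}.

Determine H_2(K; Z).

H_2 ≅ 0.

Order the vertices as A < B < D < E < F < G < J < L < M < N. Listing each simplex with vertices in this order, K has dimension 3 with simplices:

  0-simplices (10): A, B, D, E, F, G, J, L, M, N
  1-simplices (23): AM, AN, BE, BF, BG, BJ, BL, BM, BN, DE, DL, DN, EF, EG, EL, EM, FG, FL, FM, GJ, GM, JM, MN
  2-simplices (19): AMN, BEF, BEG, BEL, BEM, BFG, BFL, BFM, BGJ, BGM, BJM, BMN, DEL, EFG, EFL, EFM, EGM, FGM, GJM
  3-simplices (7): BEFG, BEFL, BEFM, BEGM, BFGM, BGJM, EFGM

Hence C_0 ≅ Z^10, C_1 ≅ Z^23, C_2 ≅ Z^19, C_3 ≅ Z^7.

The boundary map ∂_1: C_1 → C_0 is given by ∂[p,q] = [q] − [p]. For instance
  ∂EG = G − E.
The 10×23 boundary matrix has rank 9 and Smith normal form diag(1,1,1,1,1,1,1,1,1).

Boundary ∂_2: C_2 → C_1 sends each 2-simplex [p,q,r] to [q,r] − [p,r] + [p,q]. For instance
  ∂EFL = FL − EL + EF,
  ∂BEG = EG − BG + BE.
The resulting 23×19 matrix has rank 13, and its Smith normal form has invariant factors (1,1,1,1,1,1,1,1,1,1,1,1,1).

Boundary ∂_3: C_3 → C_2 sends each 3-simplex σ to the alternating sum Σ_i (−1)^i (σ with its i-th vertex removed). For instance
  ∂BGJM = GJM − BJM + BGM − BGJ,
  ∂BEFM = EFM − BFM + BEM − BEF.
The resulting 19×7 matrix has rank 6, and its Smith normal form has invariant factors (1,1,1,1,1,1).

Computing H_k = (kernel of ∂_k) / (image of ∂_{k+1}):

  H_2: rank ker ∂_2 − rank ∂_3 = (19 − 13) − 6 = 0, and the invariant factors of ∂_3 are all 1, so H_2 = 0.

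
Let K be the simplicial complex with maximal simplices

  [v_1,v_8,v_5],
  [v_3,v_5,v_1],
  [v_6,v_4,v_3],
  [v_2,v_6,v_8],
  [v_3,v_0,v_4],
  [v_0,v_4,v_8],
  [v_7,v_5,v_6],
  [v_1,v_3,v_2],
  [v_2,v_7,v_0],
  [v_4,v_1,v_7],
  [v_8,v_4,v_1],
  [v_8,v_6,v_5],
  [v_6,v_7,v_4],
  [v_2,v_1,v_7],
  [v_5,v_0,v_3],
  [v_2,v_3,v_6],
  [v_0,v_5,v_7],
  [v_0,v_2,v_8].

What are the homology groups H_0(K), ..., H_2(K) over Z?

H_0 = Z,  H_1 = Z^2,  H_2 = Z.

Take the total order v_0 < v_1 < v_2 < v_3 < v_4 < v_5 < v_6 < v_7 < v_8 on the vertex set. Then K (dimension 2) consists of the simplices:

  0-simplices (9): [v_0], [v_1], [v_2], [v_3], [v_4], [v_5], [v_6], [v_7], [v_8]
  1-simplices (27): (27 of them)
  2-simplices (18): (18 of them)

giving chain groups C_0 ≅ Z^9, C_1 ≅ Z^27, C_2 ≅ Z^18.

Boundary ∂_1: C_1 → C_0 is given by ∂[p,q] = [q] − [p].
This gives a 9×27 integer matrix of rank 8; reducing to Smith normal form yields diagonal entries (1,1,1,1,1,1,1,1).

The boundary map ∂_2: C_2 → C_1 acts by ∂[p,q,r] = [q,r] − [p,r] + [p,q]. For instance
  ∂[v_1,v_2,v_3] = [v_2,v_3] − [v_1,v_3] + [v_1,v_2],
  ∂[v_3,v_4,v_6] = [v_4,v_6] − [v_3,v_6] + [v_3,v_4].
The 27×18 boundary matrix has rank 17 and Smith normal form diag(1,1,1,1,1,1,1,1,1,1,1,1,1,1,1,1,1).

Reading off H_k = ker ∂_k / im ∂_{k+1}:

  H_0: rank C_0 − rank ∂_1 = 9 − 8 = 1, and the invariant factors of ∂_1 are all 1, so H_0 ≅ Z.
  H_1: rank ker ∂_1 − rank ∂_2 = (27 − 8) − 17 = 2, and the invariant factors of ∂_2 are all 1, so H_1 ≅ Z^2.
  H_2: rank ker ∂_2 − rank ∂_3 = (18 − 17) − 0 = 1, and there is no ∂_3, so H_2 ≅ Z.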